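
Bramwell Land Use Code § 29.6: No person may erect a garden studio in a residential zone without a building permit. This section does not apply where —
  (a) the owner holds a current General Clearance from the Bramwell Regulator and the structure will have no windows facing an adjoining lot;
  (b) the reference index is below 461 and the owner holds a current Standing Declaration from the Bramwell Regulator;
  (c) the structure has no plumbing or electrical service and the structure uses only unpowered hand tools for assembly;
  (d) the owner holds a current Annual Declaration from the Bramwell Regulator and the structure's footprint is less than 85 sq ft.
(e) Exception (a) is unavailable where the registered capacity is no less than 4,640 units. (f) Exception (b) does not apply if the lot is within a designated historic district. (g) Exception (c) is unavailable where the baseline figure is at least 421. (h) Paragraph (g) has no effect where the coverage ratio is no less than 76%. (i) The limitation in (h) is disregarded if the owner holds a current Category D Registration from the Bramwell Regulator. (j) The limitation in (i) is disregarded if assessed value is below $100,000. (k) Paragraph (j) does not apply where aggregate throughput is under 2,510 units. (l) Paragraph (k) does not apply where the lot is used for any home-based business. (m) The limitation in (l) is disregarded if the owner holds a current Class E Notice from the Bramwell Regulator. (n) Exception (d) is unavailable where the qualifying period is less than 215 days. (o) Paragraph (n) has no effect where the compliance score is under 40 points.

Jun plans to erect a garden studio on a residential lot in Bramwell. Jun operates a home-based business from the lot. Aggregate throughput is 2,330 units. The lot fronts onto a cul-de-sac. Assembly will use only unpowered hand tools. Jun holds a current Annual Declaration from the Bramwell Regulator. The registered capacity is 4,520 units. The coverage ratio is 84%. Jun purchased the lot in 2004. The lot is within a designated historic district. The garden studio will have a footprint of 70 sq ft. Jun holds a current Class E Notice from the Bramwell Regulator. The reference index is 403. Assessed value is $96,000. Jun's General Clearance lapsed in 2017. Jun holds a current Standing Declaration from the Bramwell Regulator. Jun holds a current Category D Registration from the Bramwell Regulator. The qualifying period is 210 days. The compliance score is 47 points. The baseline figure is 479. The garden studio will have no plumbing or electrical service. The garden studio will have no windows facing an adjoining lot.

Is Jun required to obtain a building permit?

Exception (a) fails — the General Clearance is not current.
Exception (b): the reference index is 403, below the 461 limit; a current Standing Declaration is held — every condition holds. But: (f) operates against (b): the lot is in a historic district. Exception (b) does not apply.
Exception (c) is satisfied on its face — there is no plumbing or electrical service; assembly uses only hand tools. Turning to paragraphs (g)–(m): (g) is triggered — the baseline figure is 479, meeting the 421 threshold. (h) would limit (g) — the coverage ratio is 84%, meeting the 76% threshold — but (i) sets (h) aside: (i) operates against (h): a current Category D Registration is held. (j) would limit (i) — assessed value is $96,000, below the $100,000 limit — but (k) sets (j) aside: (k) operates against (j): aggregate throughput is 2,330 units, under the 2,510 units limit. (l) would limit (k) — a home-based business operates on the lot — but (m) sets (l) aside: (m) applies — a current Class E Notice is held. So (c) is unavailable.
Exception (d): a current Annual Declaration is held; the structure's footprint is 70 sq ft, less than the 85 sq ft limit — every condition holds. But: (n) operates against (d): the qualifying period is 210 days, less than the 215 days limit. (o) does not operate here (the compliance score is 47 points, not under 40 points), so (n) stands. Exception (d) does not apply.
No exception is made out. Jun falls within the general rule.

Yes — Jun must obtain a building permit.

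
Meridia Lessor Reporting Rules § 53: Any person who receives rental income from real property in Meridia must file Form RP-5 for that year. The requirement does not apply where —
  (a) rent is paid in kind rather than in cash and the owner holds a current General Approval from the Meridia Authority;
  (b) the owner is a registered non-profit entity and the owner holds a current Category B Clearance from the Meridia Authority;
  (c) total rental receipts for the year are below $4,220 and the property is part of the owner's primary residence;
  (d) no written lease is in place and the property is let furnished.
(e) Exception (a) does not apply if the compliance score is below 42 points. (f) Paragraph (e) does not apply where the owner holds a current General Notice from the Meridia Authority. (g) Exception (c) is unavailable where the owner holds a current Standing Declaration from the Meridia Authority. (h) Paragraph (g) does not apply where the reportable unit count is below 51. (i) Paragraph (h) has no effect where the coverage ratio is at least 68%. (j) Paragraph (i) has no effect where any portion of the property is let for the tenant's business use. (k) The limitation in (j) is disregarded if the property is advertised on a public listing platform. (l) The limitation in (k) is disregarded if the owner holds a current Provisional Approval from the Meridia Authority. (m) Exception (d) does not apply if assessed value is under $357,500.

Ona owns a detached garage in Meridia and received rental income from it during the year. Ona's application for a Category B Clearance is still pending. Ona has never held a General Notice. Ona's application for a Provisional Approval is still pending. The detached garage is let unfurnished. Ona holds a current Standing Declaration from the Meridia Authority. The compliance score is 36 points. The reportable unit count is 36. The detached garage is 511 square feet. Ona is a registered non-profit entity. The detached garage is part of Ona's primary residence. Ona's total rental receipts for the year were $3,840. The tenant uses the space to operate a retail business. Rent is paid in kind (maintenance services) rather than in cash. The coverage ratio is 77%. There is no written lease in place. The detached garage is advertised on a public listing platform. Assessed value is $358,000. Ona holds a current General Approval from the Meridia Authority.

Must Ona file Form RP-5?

All of (a)'s requirements are met (rent is paid in kind; a current General Approval is held). But applying paragraphs (e)–(f): (e) operates against (a): the compliance score is 36 points, below the 42 points limit. (f) is not triggered (the General Notice is not current), so (e) stands. Exception (a) does not apply.
Exception (b) requires that the owner holds a current Category B Clearance from the Meridia Authority; but no current Category B Clearance is held, so (b) is unavailable.
All of (c)'s requirements are met (total rental receipts for the year are $3,840, below the $4,220 limit; the detached garage is part of the primary residence). Turning to paragraphs (g)–(l): (g) applies — a current Standing Declaration is held. (h) applies (the reportable unit count is 36, below the 51 limit), but is displaced by (i): (i) is engaged — the coverage ratio is 77%, meeting the 68% threshold. (j) operates (the space is let for business use), but yields to (k): (k) is engaged — the property is publicly advertised. (l) is inapplicable (no current Provisional Approval is held), so (k) stands. (c) is therefore removed.
Exception (d) does not apply: the property is let unfurnished.
None of the exceptions is available; § 53 applies in full.

Yes — Ona must file Form RP-5.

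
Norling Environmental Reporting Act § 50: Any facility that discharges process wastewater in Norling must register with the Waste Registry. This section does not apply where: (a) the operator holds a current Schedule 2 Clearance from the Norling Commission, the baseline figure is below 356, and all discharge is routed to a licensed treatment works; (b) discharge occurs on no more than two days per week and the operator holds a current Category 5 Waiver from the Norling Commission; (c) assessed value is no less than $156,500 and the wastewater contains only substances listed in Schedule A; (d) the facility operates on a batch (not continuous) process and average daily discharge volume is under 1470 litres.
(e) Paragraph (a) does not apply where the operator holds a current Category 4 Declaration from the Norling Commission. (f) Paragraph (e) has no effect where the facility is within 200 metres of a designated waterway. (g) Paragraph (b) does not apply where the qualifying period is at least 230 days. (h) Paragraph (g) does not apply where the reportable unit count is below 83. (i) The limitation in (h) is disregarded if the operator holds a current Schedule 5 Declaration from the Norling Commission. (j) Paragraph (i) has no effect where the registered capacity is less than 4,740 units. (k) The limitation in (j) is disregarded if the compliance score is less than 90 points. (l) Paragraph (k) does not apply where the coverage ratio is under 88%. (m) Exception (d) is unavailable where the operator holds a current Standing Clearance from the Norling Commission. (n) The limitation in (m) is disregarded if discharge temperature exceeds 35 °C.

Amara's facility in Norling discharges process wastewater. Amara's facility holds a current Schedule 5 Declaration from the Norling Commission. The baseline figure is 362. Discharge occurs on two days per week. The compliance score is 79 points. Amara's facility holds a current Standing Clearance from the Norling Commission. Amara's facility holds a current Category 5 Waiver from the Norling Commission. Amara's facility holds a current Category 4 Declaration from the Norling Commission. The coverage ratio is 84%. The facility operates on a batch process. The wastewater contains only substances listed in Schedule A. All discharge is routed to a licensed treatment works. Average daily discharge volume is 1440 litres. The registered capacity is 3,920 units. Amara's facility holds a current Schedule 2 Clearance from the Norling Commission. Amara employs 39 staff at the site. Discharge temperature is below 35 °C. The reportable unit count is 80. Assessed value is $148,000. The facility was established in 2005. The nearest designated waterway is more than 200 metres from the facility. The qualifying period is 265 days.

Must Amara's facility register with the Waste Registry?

Exception (a) does not apply: the baseline figure is 362, not below 356.
Exception (b) is satisfied on its face — discharge occurs on no more than two days per week; a current Category 5 Waiver is held. Considering the limiting provisions: (g) would limit (b) — the qualifying period is 265 days, meeting the 230 days threshold — but (h) sets (g) aside: (h) applies — the reportable unit count is 80, below the 83 limit. (i) would limit (h) — a current Schedule 5 Declaration is held — but (j) sets (i) aside: (j) applies — the registered capacity is 3,920 units, less than the 4,740 units limit. (k) would limit (j) — the compliance score is 79 points, less than the 90 points limit — but (l) sets (k) aside: (l) operates against (k): the coverage ratio is 84%, under the 88% limit. Exception (b) stands.
Exception (c) requires that assessed value is no less than $156,500; but assessed value is $148,000, short of $156,500, so (c) is unavailable.
Exception (d)'s conditions are all satisfied: the facility operates on a batch process; average daily discharge volume is 1440 litres, under the 1470 litres limit. But applying paragraphs (m)–(n): (m) applies — a current Standing Clearance is held. (n), which would lift (m), does not operate here — discharge temperature is below 35 °C. Exception (d) does not apply.

No — exception (b) applies; Amara's facility is not required to register with the Waste Registry.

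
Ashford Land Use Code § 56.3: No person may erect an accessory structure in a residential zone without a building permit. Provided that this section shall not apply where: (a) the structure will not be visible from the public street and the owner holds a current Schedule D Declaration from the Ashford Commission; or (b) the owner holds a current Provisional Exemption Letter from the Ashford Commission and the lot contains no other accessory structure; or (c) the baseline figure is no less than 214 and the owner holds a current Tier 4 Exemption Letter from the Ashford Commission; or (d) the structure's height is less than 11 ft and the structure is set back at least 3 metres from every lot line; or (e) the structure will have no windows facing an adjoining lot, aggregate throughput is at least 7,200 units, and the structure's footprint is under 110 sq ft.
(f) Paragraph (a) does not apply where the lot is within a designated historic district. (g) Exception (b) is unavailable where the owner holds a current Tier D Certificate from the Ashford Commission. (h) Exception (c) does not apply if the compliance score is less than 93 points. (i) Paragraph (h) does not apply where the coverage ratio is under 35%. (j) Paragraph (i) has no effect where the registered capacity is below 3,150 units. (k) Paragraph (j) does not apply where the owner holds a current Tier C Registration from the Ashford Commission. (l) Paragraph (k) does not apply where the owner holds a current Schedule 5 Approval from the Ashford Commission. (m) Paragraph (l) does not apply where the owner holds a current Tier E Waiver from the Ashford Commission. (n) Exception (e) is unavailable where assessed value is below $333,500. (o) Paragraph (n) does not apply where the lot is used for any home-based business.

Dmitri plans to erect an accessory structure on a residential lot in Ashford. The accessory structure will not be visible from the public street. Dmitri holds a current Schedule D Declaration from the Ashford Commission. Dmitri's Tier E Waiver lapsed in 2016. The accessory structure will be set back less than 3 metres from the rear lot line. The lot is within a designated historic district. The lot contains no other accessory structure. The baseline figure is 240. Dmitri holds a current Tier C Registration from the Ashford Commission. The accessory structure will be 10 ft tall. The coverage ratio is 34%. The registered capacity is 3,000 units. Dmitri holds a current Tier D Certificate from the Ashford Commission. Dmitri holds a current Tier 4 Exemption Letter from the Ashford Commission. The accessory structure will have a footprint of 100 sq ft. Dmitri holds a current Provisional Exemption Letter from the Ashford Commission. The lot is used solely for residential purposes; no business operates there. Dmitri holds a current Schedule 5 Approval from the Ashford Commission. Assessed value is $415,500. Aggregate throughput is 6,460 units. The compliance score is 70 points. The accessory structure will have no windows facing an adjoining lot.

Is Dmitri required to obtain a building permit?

Yes — Dmitri must obtain a building permit.

Exception (a)'s conditions are all satisfied: the structure will not be visible from the street; a current Schedule D Declaration is held. But applying paragraph (f): (f) operates against (a): the lot is in a historic district. Exception (a) does not apply.
Exception (b) is satisfied on its face — a current Provisional Exemption Letter is held; the lot has no other accessory structure. Turning to paragraph (g): (g) applies — a current Tier D Certificate is held. So (b) is unavailable.
All of (c)'s requirements are met (the baseline figure is 240, meeting the 214 threshold; a current Tier 4 Exemption Letter is held). Turning to paragraphs (h)–(m): (h) is engaged — the compliance score is 70 points, less than the 93 points limit. (i) would limit (h) — the coverage ratio is 34%, under the 35% limit — but (j) sets (i) aside: (j) operates against (i): the registered capacity is 3,000 units, below the 3,150 units limit. (k) applies (a current Tier C Registration is held), but is displaced by (l): (l) applies — a current Schedule 5 Approval is held. (m) is not engaged (there is no Tier E Waiver in force), so (l) stands. Exception (c) does not apply.
Exception (d) requires that the structure is set back at least 3 metres from every lot line; but the rear setback is under 3 m, so (d) is unavailable.
Exception (e) does not apply: aggregate throughput is 6,460 units, short of 7,200 units.
None of the exceptions is available; § 56.3 applies in full.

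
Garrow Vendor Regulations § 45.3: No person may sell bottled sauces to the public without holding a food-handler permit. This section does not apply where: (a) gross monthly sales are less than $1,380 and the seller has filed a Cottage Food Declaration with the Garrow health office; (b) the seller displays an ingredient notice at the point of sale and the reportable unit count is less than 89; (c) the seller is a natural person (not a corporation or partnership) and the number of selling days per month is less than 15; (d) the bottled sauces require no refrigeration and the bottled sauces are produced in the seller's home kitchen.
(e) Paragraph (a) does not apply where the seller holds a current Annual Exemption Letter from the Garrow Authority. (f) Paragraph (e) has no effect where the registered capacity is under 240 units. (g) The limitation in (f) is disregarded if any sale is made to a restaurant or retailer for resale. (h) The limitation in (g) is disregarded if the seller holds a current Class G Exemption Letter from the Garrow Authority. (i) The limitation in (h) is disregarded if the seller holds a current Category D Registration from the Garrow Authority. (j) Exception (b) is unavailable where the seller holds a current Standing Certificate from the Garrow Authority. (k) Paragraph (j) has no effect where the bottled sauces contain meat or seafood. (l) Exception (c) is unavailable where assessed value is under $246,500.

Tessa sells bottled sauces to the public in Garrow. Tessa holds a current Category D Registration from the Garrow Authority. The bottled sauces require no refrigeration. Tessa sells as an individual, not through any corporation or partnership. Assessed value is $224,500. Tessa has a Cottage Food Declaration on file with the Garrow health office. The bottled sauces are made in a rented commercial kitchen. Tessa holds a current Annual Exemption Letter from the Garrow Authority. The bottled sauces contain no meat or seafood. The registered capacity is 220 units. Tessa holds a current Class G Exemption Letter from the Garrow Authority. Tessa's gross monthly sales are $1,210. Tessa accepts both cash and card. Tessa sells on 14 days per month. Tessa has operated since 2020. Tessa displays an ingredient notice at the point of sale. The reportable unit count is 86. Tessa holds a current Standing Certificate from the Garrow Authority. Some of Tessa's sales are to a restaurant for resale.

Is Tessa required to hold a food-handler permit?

Yes — Tessa must hold a food-handler permit.

Exception (a)'s conditions are all satisfied: gross monthly sales are $1,210, less than the $1,380 limit; a Cottage Food Declaration is on file. But: (e) operates against (a): a current Annual Exemption Letter is held. (f) operates (the registered capacity is 220 units, under the 240 units limit), but yields to (g): (g) operates — some sales are to a restaurant for resale. (h) would limit (g) — a current Class G Exemption Letter is held — but (i) sets (h) aside: (i) is engaged — a current Category D Registration is held. So (a) is unavailable.
Exception (b) is satisfied on its face — an ingredient notice is displayed; the reportable unit count is 86, less than the 89 limit. However, paragraphs (j)–(k) must be considered: (j) is engaged — a current Standing Certificate is held. (k), which would lift (j), is not engaged — the bottled sauces contain no meat or seafood. (b) is therefore removed.
Exception (c): the seller is a natural person; the number of selling days per month is 14, less than the 15 limit — every condition holds. Turning to paragraph (l): (l) operates against (c): assessed value is $224,500, under the $246,500 limit. Exception (c) does not apply.
Exception (d) requires that the bottled sauces are produced in the seller's home kitchen; but the bottled sauces are made in a commercial kitchen, not a home kitchen, so (d) is unavailable.
No exception displaces § 45.3.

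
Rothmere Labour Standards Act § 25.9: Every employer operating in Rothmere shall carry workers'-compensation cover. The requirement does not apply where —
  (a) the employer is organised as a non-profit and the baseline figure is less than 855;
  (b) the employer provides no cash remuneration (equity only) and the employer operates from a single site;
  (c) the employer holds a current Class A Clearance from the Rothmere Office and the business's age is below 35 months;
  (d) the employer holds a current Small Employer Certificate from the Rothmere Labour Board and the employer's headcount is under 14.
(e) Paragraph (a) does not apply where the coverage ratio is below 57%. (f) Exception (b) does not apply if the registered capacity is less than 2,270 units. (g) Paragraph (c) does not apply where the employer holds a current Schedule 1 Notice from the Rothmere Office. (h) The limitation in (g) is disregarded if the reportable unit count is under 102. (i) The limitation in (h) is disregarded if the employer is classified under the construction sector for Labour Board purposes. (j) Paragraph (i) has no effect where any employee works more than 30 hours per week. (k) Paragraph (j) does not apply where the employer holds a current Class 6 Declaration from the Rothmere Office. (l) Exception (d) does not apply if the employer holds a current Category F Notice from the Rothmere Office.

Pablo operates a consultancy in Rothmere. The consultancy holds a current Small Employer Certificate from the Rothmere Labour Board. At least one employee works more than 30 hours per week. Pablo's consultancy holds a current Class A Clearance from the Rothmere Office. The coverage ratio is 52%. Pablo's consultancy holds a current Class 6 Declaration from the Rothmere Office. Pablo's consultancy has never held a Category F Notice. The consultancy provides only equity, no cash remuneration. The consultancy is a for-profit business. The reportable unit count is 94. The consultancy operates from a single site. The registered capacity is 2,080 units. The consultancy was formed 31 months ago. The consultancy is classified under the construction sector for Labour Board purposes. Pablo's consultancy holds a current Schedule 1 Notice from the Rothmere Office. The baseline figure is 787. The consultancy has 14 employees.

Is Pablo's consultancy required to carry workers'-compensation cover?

Exception (a) requires that the employer is organised as a non-profit; but the employer is for-profit, so (a) is unavailable.
Exception (b)'s conditions are all satisfied: remuneration is equity-only; the employer operates from a single site. But applying paragraph (f): (f) operates against (b): the registered capacity is 2,080 units, less than the 2,270 units limit. Exception (b) does not apply.
All of (c)'s requirements are met (a current Class A Clearance is held; the business's age is 31 months, below the 35 months limit). But: (g) is engaged — a current Schedule 1 Notice is held. (h) is triggered (the reportable unit count is 94, under the 102 limit), but is displaced by (i): (i) is engaged — the consultancy is classified under the construction sector. (j) would limit (i) — at least one employee exceeds 30 hours/week — but (k) sets (j) aside: (k) is triggered — a current Class 6 Declaration is held. (c) is therefore removed.
Exception (d) requires that the employer's headcount is under 14; but the employer's headcount is 14, not under 14, so (d) is unavailable.
Every exception is unavailable, so the rule governs.

Yes — Pablo's consultancy must carry workers'-compensation cover.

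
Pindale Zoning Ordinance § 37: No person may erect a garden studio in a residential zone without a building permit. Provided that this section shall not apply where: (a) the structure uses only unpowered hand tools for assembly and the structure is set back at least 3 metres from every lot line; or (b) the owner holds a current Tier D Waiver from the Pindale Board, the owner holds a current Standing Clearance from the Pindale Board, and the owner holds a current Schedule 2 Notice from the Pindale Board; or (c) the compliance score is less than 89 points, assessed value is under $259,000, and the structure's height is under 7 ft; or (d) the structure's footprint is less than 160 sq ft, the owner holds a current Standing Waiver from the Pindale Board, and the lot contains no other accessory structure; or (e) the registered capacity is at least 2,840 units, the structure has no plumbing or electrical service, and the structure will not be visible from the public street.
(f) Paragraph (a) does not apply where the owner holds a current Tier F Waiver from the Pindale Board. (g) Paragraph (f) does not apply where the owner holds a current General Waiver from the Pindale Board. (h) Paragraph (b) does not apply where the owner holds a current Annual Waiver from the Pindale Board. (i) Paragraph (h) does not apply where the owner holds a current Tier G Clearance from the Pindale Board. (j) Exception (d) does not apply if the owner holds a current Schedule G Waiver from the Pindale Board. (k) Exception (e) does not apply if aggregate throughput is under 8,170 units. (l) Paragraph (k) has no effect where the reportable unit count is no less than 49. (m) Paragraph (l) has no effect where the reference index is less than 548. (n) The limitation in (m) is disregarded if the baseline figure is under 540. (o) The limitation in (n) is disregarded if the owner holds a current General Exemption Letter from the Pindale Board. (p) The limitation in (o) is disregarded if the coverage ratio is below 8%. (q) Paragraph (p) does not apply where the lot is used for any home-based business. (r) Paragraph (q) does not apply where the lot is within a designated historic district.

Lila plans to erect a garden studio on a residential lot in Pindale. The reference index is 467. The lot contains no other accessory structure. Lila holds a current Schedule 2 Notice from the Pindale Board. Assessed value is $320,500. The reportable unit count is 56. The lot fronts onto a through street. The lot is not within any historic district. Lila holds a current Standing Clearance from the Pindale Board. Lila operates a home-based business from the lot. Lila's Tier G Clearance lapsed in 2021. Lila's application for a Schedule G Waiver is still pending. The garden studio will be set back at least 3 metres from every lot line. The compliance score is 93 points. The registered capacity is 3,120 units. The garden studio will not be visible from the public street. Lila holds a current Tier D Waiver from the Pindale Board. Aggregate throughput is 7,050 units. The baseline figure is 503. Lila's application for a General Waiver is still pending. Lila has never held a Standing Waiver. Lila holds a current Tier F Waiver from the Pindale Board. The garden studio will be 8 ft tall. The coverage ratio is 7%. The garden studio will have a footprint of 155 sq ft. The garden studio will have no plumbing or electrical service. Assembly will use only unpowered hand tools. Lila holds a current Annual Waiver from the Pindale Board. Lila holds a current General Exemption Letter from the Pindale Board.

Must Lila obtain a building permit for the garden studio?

Yes — Lila must obtain a building permit.

Exception (a) is satisfied on its face — assembly uses only hand tools; the setback is at least 3 m on every side. But applying paragraphs (f)–(g): (f) operates — a current Tier F Waiver is held. (g) is not engaged (the General Waiver is not current), so (f) stands. (a) is therefore removed.
Exception (b)'s conditions are all satisfied: a current Tier D Waiver is held; a current Standing Clearance is held; a current Schedule 2 Notice is held. But applying paragraphs (h)–(i): (h) is engaged — a current Annual Waiver is held. (i), which would lift (h), is inapplicable — the Tier G Clearance is not current. Exception (b) does not apply.
Exception (c) fails — the compliance score is 93 points, not less than 89 points.
Exception (d) does not apply: there is no Standing Waiver in force.
Exception (e)'s conditions are all satisfied: the registered capacity is 3,120 units, meeting the 2,840 units threshold; there is no plumbing or electrical service; the structure will not be visible from the street. But: (k) operates against (e): aggregate throughput is 7,050 units, under the 8,170 units limit. (l) is triggered (the reportable unit count is 56, meeting the 49 threshold), but is set aside by (m): (m) operates against (l): the reference index is 467, less than the 548 limit. (n) would limit (m) — the baseline figure is 503, under the 540 limit — but (o) sets (n) aside: (o) is engaged — a current General Exemption Letter is held. (p) would limit (o) — the coverage ratio is 7%, below the 8% limit — but (q) sets (p) aside: (q) operates against (p): a home-based business operates on the lot. (r) does not operate here (the lot is not in a historic district), so (q) stands. So (e) is unavailable.
No exception displaces § 37.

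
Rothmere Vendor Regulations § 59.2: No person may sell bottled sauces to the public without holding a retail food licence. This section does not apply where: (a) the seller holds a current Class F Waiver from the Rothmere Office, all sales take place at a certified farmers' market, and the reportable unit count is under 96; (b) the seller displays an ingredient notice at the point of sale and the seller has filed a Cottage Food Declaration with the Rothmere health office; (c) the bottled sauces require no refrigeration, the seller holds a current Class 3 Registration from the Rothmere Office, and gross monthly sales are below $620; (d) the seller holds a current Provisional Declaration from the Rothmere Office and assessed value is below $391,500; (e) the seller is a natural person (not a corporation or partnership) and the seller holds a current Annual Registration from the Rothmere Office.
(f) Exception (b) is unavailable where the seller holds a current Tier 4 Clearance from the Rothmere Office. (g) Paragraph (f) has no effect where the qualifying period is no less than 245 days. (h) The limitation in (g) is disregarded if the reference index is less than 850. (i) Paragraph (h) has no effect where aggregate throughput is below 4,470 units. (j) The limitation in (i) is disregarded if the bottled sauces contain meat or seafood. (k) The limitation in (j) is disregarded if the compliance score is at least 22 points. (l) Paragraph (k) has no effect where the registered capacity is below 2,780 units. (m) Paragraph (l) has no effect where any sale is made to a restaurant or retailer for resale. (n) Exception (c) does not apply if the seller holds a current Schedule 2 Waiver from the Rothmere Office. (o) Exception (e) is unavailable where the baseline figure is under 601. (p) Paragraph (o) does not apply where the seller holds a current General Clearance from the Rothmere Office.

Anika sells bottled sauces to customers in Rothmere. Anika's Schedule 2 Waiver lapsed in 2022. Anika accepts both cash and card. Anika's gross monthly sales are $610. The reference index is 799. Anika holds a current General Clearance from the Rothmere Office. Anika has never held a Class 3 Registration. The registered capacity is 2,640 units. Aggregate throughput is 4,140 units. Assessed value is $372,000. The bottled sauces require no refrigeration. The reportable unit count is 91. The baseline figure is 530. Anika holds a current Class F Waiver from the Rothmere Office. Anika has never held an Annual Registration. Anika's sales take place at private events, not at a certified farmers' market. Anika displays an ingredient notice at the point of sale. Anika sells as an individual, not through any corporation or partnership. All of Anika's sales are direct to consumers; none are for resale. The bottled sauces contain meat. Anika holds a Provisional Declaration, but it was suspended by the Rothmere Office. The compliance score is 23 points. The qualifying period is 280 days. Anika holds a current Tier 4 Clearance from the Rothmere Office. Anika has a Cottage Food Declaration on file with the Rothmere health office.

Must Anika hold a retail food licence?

Exception (a) fails — sales are at private events, not a certified farmers' market.
Exception (b) is satisfied on its face — an ingredient notice is displayed; a Cottage Food Declaration is on file. However, paragraphs (f)–(m) must be considered: (f) applies — a current Tier 4 Clearance is held. (g) would limit (f) — the qualifying period is 280 days, meeting the 245 days threshold — but (h) sets (g) aside: (h) applies — the reference index is 799, less than the 850 limit. (i) operates (aggregate throughput is 4,140 units, below the 4,470 units limit), but is displaced by (j): (j) operates against (i): the bottled sauces contain meat. (k) is triggered (the compliance score is 23 points, meeting the 22 points threshold), but yields to (l): (l) operates against (k): the registered capacity is 2,640 units, below the 2,780 units limit. (m), which would lift (l), is inapplicable — no sales are for resale. Exception (b) does not apply.
Exception (c) does not apply: no current Class 3 Registration is held.
Exception (d) does not apply: the Provisional Declaration is not current.
Exception (e) requires that the seller holds a current Annual Registration from the Rothmere Office; but there is no Annual Registration in force, so (e) is unavailable.
No exception displaces § 59.2.

Yes — Anika must hold a retail food licence.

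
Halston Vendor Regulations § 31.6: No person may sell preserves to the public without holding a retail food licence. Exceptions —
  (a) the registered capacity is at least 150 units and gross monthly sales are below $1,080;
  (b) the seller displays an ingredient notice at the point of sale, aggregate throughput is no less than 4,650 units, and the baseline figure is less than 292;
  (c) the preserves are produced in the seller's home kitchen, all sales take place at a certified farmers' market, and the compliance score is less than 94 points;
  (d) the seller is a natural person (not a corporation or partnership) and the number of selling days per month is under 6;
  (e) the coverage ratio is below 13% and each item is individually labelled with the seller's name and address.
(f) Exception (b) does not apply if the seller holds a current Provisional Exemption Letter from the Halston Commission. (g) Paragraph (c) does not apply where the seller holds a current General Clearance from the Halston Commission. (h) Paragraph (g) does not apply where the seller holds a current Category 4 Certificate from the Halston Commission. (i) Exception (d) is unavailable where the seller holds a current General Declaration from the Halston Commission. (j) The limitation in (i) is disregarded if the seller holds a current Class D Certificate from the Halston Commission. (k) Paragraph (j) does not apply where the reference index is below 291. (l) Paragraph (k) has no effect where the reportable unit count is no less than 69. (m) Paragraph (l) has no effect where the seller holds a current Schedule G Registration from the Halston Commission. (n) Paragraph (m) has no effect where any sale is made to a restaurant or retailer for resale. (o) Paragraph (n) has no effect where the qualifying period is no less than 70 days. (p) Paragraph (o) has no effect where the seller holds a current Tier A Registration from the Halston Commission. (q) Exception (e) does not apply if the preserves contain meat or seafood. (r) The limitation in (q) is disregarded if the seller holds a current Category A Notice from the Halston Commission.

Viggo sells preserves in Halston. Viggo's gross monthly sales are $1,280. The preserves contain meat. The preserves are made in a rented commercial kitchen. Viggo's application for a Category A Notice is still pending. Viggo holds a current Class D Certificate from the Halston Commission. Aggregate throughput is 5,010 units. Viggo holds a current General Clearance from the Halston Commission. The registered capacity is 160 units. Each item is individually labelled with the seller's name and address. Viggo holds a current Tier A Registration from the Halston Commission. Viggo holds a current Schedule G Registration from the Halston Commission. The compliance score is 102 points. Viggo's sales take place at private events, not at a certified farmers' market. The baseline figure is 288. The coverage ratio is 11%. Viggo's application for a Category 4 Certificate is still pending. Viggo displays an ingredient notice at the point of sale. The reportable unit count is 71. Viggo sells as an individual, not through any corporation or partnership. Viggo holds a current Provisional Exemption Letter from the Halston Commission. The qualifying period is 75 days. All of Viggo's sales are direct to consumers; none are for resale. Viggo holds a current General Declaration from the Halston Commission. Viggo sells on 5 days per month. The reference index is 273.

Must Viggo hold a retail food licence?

Yes — Viggo must hold a retail food licence.

Exception (a) fails — gross monthly sales are $1,280, not below $1,080.
Exception (b): an ingredient notice is displayed; aggregate throughput is 5,010 units, meeting the 4,650 units threshold; the baseline figure is 288, less than the 292 limit — every condition holds. But: (f) is engaged — a current Provisional Exemption Letter is held. So (b) is unavailable.
Exception (c) requires that the preserves are produced in the seller's home kitchen; but the preserves are made in a commercial kitchen, not a home kitchen, so (c) is unavailable.
Exception (d): the seller is a natural person; the number of selling days per month is 5, under the 6 limit — every condition holds. But applying paragraphs (i)–(p): (i) is engaged — a current General Declaration is held. (j) operates (a current Class D Certificate is held), but yields to (k): (k) operates against (j): the reference index is 273, below the 291 limit. (l) would limit (k) — the reportable unit count is 71, meeting the 69 threshold — but (m) sets (l) aside: (m) is triggered — a current Schedule G Registration is held. (n) is not triggered (no sales are for resale), so (m) stands. So (d) is unavailable.
Exception (e) is satisfied on its face — the coverage ratio is 11%, below the 13% limit; items are individually labelled. Turning to paragraphs (q)–(r): (q) operates — the preserves contain meat. (r), which would lift (q), is not engaged — there is no Category A Notice in force. So (e) is unavailable.
No exception displaces § 31.6.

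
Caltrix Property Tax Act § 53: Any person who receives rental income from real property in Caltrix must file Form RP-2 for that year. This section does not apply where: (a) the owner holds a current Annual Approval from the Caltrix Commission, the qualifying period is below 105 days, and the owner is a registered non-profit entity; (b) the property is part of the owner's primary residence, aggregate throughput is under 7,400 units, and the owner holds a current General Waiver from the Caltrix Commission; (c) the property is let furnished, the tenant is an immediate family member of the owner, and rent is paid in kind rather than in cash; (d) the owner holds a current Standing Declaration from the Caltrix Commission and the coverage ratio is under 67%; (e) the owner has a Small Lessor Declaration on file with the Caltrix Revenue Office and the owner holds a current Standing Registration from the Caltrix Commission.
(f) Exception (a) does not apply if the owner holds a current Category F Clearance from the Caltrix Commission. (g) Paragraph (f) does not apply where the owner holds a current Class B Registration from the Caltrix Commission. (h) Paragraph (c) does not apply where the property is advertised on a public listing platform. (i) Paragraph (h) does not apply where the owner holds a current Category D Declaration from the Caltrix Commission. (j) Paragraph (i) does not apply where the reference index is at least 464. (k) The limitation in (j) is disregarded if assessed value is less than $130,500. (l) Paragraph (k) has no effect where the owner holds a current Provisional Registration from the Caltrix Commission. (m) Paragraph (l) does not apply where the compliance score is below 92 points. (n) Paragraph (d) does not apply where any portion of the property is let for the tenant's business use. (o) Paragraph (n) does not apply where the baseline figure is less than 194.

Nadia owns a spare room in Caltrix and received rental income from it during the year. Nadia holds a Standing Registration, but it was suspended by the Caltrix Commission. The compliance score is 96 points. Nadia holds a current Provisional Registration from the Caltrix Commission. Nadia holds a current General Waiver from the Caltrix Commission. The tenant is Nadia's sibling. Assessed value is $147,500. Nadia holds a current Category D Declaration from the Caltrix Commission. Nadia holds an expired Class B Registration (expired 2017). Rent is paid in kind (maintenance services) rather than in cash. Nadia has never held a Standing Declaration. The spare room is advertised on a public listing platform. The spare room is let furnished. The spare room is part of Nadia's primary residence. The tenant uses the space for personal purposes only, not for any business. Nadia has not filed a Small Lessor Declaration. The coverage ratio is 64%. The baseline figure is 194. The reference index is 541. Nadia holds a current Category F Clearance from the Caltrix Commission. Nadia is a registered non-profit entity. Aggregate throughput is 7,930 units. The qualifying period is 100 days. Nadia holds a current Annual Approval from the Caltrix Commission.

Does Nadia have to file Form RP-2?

Yes — Nadia must file Form RP-2.

Exception (a)'s conditions are all satisfied: a current Annual Approval is held; the qualifying period is 100 days, below the 105 days limit; Nadia is a registered non-profit. But applying paragraphs (f)–(g): (f) applies — a current Category F Clearance is held. (g), which would lift (f), is not triggered — there is no Class B Registration in force. Exception (a) does not apply.
Exception (b) fails — aggregate throughput is 7,930 units, not under 7,400 units.
Exception (c): the property is let furnished; the tenant is an immediate family member; rent is paid in kind — every condition holds. But: (h) is triggered — the property is publicly advertised. (i) applies (a current Category D Declaration is held), but is displaced by (j): (j) is engaged — the reference index is 541, meeting the 464 threshold. (k) does not operate here (assessed value is $147,500, not less than $130,500), so (j) stands. So (c) is unavailable.
Exception (d) requires that the owner holds a current Standing Declaration from the Caltrix Commission; but there is no Standing Declaration in force, so (d) is unavailable.
Exception (e) fails — no Small Lessor Declaration is on file.
No exception displaces § 53.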